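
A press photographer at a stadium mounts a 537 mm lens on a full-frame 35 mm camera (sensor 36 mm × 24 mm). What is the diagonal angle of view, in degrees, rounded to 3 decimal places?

4.614°

Sensor diagonal = √(36² + 24²) = √1872.0000 ≈ 43.2666 mm.
Angle of view α = 2·arctan(d/2f) with d = 43.2666 mm and f = 537 mm.
d/2f = 0.04029; arctan(0.04029) ≈ 2.3069°, so α ≈ 4.6139°.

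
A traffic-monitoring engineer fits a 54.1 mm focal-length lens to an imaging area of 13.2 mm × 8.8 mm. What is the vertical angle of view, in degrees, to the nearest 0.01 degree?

9.30°

Angle of view α = 2·arctan(h/2f) with h = 8.8 mm and f = 54.1 mm.
h/2f = 0.08133; arctan(0.08133) ≈ 4.6497°, so α ≈ 9.2994°.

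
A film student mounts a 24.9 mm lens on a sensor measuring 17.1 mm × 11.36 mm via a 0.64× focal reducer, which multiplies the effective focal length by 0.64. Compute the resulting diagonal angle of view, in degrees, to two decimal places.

65.57°

Effective focal length f = 24.9 × 0.64 = 15.936 mm.
Sensor diagonal = √(17.1² + 11.36²) = √421.4596 ≈ 20.5295 mm.
α = 2·arctan(20.529 / (2 × 15.936)) = 2·arctan(0.64412) ≈ 65.5730°.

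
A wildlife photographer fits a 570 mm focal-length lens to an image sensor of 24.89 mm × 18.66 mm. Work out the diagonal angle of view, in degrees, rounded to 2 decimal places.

3.13°

Sensor diagonal = √(24.89² + 18.66²) = √967.7077 ≈ 31.1080 mm.
Angle of view α = 2·arctan(d/2f) with d = 31.1080 mm and f = 570 mm.
d/2f = 0.02729; arctan(0.02729) ≈ 1.5631°, so α ≈ 3.1262°.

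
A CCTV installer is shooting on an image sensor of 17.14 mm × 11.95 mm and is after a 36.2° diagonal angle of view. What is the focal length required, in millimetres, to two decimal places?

Sensor diagonal = √(17.14² + 11.95²) = √436.5821 ≈ 20.8945 mm.
From α = 2·arctan(d/2f) we get f = d / (2·tan(α/2)).
With d = 20.8945 mm and α/2 = 18.1°, tan(α/2) ≈ 0.32685, so f ≈ 20.8945 / 0.65370 ≈ 31.9635 mm.

31.96 mm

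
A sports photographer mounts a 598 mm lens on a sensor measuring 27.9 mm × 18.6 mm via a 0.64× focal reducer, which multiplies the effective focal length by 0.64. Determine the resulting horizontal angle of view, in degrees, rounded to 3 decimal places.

Effective focal length f = 598 × 0.64 = 382.72 mm.
α = 2·arctan(27.9 / (2 × 382.72)) = 2·arctan(0.03645) ≈ 4.1750°.

4.175°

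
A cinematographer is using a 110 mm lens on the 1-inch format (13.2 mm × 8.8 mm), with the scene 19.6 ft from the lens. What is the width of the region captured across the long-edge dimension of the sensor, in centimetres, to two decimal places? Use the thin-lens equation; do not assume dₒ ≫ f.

dₒ: 19.6 ft × 304.8 mm/ft = 5974.08 mm.
Similar triangles through the lens centre give W/dₒ = w/dᵢ; with 1/f = 1/dₒ + 1/dᵢ this gives W = w·(dₒ − f)/f.
W = 13.2 mm × (5974.08 − 110) / 110 = 13.2 × 53.3098 ≈ 703.690 mm = 70.369 cm.

70.37 cm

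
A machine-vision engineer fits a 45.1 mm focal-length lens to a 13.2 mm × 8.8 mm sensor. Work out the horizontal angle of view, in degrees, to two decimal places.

Angle of view α = 2·arctan(w/2f) with w = 13.2 mm and f = 45.1 mm.
w/2f = 0.14634; arctan(0.14634) ≈ 8.3257°, so α ≈ 16.6513°.

16.65°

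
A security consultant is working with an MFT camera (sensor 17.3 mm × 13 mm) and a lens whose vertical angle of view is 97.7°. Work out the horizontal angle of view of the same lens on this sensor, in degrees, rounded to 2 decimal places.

From the vertical AOV: f = 13 / (2·tan(48.85°)) = 13 / 2.28861 ≈ 5.6803 mm.
Horizontal AOV = 2·arctan(17.3 / (2 × 5.6803)) = 2·arctan(1.52280) ≈ 113.4155°.

113.42°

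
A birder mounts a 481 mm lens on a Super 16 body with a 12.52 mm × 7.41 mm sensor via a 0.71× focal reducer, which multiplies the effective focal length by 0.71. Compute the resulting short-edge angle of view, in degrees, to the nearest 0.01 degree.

Effective focal length f = 481 × 0.71 = 341.51 mm.
α = 2·arctan(7.41 / (2 × 341.51)) = 2·arctan(0.01085) ≈ 1.2431°.

1.24°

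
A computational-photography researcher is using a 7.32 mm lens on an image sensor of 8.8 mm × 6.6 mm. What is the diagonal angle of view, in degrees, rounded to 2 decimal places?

73.84°

Sensor diagonal = √(8.8² + 6.6²) = √121.0000 ≈ 11.0000 mm.
Angle of view α = 2·arctan(d/2f) with d = 11.0000 mm and f = 7.32 mm.
d/2f = 0.75137; arctan(0.75137) ≈ 36.9200°, so α ≈ 73.8399°.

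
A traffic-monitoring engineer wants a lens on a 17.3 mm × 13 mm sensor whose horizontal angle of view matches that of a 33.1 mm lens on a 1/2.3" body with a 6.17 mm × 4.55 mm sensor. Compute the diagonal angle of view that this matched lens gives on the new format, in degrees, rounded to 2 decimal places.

Equal horizontal AOV ⇒ f₂ = f₁ · 17.3/6.17 = 33.1 × 2.80389 ≈ 92.8088 mm.
Sensor diagonal = √(17.3² + 13²) = √468.2900 ≈ 21.6400 mm.
Diagonal AOV on the new format = 2·arctan(21.6400 / (2 × 92.8088)) = 2·arctan(0.11658) ≈ 13.2995°.

13.30°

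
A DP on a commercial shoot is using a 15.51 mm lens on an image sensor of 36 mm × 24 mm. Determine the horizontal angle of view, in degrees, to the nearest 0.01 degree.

Angle of view α = 2·arctan(w/2f) with w = 36 mm and f = 15.51 mm.
w/2f = 1.16054; arctan(1.16054) ≈ 49.2496°, so α ≈ 98.4992°.

98.50°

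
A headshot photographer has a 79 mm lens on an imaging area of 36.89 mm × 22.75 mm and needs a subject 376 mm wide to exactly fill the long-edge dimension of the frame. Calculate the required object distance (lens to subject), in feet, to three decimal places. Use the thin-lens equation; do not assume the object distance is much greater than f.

Magnification m = w/W = dᵢ/dₒ; combined with 1/f = 1/dₒ + 1/dᵢ this gives dₒ = f·(1 + W/w).
dₒ = 79 mm × (1 + 376/36.89) = 79 × 11.1925 ≈ 884.205 mm = 884.205/304.8 ft = 2.90093 ft.

2.901 ft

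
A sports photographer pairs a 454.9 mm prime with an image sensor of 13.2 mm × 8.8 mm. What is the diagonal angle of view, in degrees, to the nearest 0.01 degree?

2.00°

Sensor diagonal = √(13.2² + 8.8²) = √251.6800 ≈ 15.8644 mm.
Angle of view α = 2·arctan(d/2f) with d = 15.8644 mm and f = 454.9 mm.
d/2f = 0.01744; arctan(0.01744) ≈ 0.9990°, so α ≈ 1.9980°.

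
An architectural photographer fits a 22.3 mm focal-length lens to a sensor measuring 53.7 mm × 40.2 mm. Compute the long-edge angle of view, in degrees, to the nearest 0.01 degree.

100.58°

Angle of view α = 2·arctan(w/2f) with w = 53.7 mm and f = 22.3 mm.
w/2f = 1.20404; arctan(1.20404) ≈ 50.2890°, so α ≈ 100.5780°.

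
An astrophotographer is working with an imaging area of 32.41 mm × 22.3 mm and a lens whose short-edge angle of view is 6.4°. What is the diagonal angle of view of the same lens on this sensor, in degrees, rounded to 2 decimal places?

From the short-edge AOV: f = 22.3 / (2·tan(3.2°)) = 22.3 / 0.11182 ≈ 199.4324 mm.
Sensor diagonal = √(32.41² + 22.3²) = √1547.6981 ≈ 39.3408 mm.
Diagonal AOV = 2·arctan(39.3408 / (2 × 199.4324)) = 2·arctan(0.09863) ≈ 11.2659°.

11.27°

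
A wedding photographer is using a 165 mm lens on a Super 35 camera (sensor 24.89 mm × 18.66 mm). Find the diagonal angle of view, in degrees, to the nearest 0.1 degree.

10.8°

Sensor diagonal = √(24.89² + 18.66²) = √967.7077 ≈ 31.1080 mm.
Angle of view α = 2·arctan(d/2f) with d = 31.1080 mm and f = 165 mm.
d/2f = 0.09427; arctan(0.09427) ≈ 5.3852°, so α ≈ 10.7703°.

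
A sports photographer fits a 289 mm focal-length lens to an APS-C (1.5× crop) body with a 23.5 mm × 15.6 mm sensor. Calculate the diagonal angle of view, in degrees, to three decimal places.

5.588°

Sensor diagonal = √(23.5² + 15.6²) = √795.6100 ≈ 28.2066 mm.
Angle of view α = 2·arctan(d/2f) with d = 28.2066 mm and f = 289 mm.
d/2f = 0.04880; arctan(0.04880) ≈ 2.7938°, so α ≈ 5.5877°.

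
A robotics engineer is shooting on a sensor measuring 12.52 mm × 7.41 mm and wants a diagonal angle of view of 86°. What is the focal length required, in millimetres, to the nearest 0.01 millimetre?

7.80 mm

Sensor diagonal = √(12.52² + 7.41²) = √211.6585 ≈ 14.5485 mm.
From α = 2·arctan(d/2f) we get f = d / (2·tan(α/2)).
With d = 14.5485 mm and α/2 = 43°, tan(α/2) ≈ 0.93252, so f ≈ 14.5485 / 1.86503 ≈ 7.8007 mm.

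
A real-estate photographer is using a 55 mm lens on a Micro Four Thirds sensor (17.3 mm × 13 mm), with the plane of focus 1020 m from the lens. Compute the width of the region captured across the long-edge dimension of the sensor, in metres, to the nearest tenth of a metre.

320.8 m

dₒ: 1020 m = 1.02e+06 mm.
Similar triangles through the lens centre give W/dₒ = w/dᵢ; with 1/f = 1/dₒ + 1/dᵢ this gives W = w·(dₒ − f)/f.
W = 17.3 mm × (1.02e+06 − 55) / 55 = 17.3 × 18544.4545 ≈ 320819.064 mm = 320.819 m.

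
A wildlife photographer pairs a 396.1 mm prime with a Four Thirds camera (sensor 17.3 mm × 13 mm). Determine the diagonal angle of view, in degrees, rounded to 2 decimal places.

Sensor diagonal = √(17.3² + 13²) = √468.2900 ≈ 21.6400 mm.
Angle of view α = 2·arctan(d/2f) with d = 21.6400 mm and f = 396.1 mm.
d/2f = 0.02732; arctan(0.02732) ≈ 1.5647°, so α ≈ 3.1294°.

3.13°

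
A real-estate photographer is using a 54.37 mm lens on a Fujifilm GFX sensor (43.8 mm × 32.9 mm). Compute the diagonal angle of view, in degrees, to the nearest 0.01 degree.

53.48°

Sensor diagonal = √(43.8² + 32.9²) = √3000.8500 ≈ 54.7800 mm.
Angle of view α = 2·arctan(d/2f) with d = 54.7800 mm and f = 54.37 mm.
d/2f = 0.50377; arctan(0.50377) ≈ 26.7376°, so α ≈ 53.4752°.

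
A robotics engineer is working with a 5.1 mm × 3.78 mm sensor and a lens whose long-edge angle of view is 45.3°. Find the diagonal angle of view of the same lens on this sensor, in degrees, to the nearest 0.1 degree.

From the long-edge AOV: f = 5.1 / (2·tan(22.65°)) = 5.1 / 0.83457 ≈ 6.1109 mm.
Sensor diagonal = √(5.1² + 3.78²) = √40.2984 ≈ 6.3481 mm.
Diagonal AOV = 2·arctan(6.3481 / (2 × 6.1109)) = 2·arctan(0.51940) ≈ 54.8951°.

54.9°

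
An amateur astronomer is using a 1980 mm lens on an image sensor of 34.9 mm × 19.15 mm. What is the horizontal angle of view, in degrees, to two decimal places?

Angle of view α = 2·arctan(w/2f) with w = 34.9 mm and f = 1980 mm.
w/2f = 0.00881; arctan(0.00881) ≈ 0.5049°, so α ≈ 1.0099°.

1.01°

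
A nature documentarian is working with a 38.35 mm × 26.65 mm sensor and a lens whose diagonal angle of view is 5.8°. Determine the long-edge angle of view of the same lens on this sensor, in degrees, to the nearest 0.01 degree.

Sensor diagonal = √(38.35² + 26.65²) = √2180.9450 ≈ 46.7006 mm.
From the diagonal AOV: f = 46.7006 / (2·tan(2.9°)) = 46.7006 / 0.10132 ≈ 460.9416 mm.
Long-edge AOV = 2·arctan(38.35 / (2 × 460.9416)) = 2·arctan(0.04160) ≈ 4.7642°.

4.76°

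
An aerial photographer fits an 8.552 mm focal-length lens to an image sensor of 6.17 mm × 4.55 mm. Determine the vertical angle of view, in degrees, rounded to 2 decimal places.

Angle of view α = 2·arctan(h/2f) with h = 4.55 mm and f = 8.552 mm.
h/2f = 0.26602; arctan(0.26602) ≈ 14.8968°, so α ≈ 29.7936°.

29.79°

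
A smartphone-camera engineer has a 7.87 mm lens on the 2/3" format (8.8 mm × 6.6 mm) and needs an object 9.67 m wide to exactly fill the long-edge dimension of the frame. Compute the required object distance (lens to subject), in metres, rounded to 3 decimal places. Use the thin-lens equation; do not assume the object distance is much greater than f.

W: 9.67 m = 9670 mm.
Magnification m = w/W = dᵢ/dₒ; combined with 1/f = 1/dₒ + 1/dᵢ this gives dₒ = f·(1 + W/w).
dₒ = 7.87 mm × (1 + 9670/8.8) = 7.87 × 1099.8636 ≈ 8655.927 mm = 8.65593 m.

8.656 m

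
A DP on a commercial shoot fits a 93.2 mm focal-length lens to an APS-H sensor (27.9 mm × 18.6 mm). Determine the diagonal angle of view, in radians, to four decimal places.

Sensor diagonal = √(27.9² + 18.6²) = √1124.3700 ≈ 33.5316 mm.
Angle of view α = 2·arctan(d/2f) with d = 33.5316 mm and f = 93.2 mm.
d/2f = 0.17989; arctan(0.17989) ≈ 0.1780 rad, so α ≈ 0.3560 rad.

0.3560 rad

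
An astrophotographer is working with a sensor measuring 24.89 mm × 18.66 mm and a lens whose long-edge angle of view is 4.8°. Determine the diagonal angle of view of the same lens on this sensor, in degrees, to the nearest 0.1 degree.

6.0°

From the long-edge AOV: f = 24.89 / (2·tan(2.4°)) = 24.89 / 0.08382 ≈ 296.9287 mm.
Sensor diagonal = √(24.89² + 18.66²) = √967.7077 ≈ 31.1080 mm.
Diagonal AOV = 2·arctan(31.1080 / (2 × 296.9287)) = 2·arctan(0.05238) ≈ 5.9972°.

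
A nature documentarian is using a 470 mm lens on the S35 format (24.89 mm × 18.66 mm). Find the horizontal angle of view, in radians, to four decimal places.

0.0529 rad

Angle of view α = 2·arctan(w/2f) with w = 24.89 mm and f = 470 mm.
w/2f = 0.02648; arctan(0.02648) ≈ 0.0265 rad, so α ≈ 0.0529 rad.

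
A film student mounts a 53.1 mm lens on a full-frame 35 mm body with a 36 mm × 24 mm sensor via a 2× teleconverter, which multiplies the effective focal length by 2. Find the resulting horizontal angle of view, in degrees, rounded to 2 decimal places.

Effective focal length f = 53.1 × 2 = 106.2 mm.
α = 2·arctan(36 / (2 × 106.2)) = 2·arctan(0.16949) ≈ 19.2395°.

19.24°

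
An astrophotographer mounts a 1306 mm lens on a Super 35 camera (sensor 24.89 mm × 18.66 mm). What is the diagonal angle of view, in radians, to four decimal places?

0.0238 rad

Sensor diagonal = √(24.89² + 18.66²) = √967.7077 ≈ 31.1080 mm.
Angle of view α = 2·arctan(d/2f) with d = 31.1080 mm and f = 1306 mm.
d/2f = 0.01191; arctan(0.01191) ≈ 0.0119 rad, so α ≈ 0.0238 rad.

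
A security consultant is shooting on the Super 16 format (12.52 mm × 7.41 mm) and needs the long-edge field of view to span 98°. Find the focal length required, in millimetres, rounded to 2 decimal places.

5.44 mm

From α = 2·arctan(w/2f) we get f = w / (2·tan(α/2)).
With w = 12.52 mm and α/2 = 49°, tan(α/2) ≈ 1.15037, so f ≈ 12.52 / 2.30074 ≈ 5.4417 mm.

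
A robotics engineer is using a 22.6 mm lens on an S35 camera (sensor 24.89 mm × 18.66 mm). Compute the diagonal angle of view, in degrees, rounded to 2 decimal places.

69.07°

Sensor diagonal = √(24.89² + 18.66²) = √967.7077 ≈ 31.1080 mm.
Angle of view α = 2·arctan(d/2f) with d = 31.1080 mm and f = 22.6 mm.
d/2f = 0.68823; arctan(0.68823) ≈ 34.5369°, so α ≈ 69.0738°.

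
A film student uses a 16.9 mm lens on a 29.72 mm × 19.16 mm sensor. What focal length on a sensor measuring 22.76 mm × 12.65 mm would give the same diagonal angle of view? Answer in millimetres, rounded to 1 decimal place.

Sensor diagonal = √(29.72² + 19.16²) = √1250.3840 ≈ 35.3608 mm.
Sensor diagonal = √(22.76² + 12.65²) = √678.0401 ≈ 26.0392 mm.
Equal angle of view means equal diagonal/f ratio, so f₂ = f₁ · (diagonal₂/diagonal₁) = 16.9 × 26.0392/35.3608.
f₂ = 16.9 × 0.73639 ≈ 12.445 mm.

12.4 mm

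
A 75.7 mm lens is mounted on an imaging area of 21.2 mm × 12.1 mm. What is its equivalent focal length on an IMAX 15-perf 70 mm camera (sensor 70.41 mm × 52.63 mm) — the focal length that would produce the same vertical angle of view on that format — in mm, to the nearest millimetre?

329 mm

Equal angle of view means equal height/f ratio, so f₂ = f₁ · (height₂/height₁) = 75.7 × 52.63/12.1.
f₂ = 75.7 × 4.34959 ≈ 329.264 mm.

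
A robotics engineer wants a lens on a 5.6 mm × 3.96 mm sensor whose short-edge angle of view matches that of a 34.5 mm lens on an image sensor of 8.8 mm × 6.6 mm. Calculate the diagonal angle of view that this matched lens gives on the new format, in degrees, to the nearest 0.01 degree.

18.81°

Equal short-edge AOV ⇒ f₂ = f₁ · 3.96/6.6 = 34.5 × 0.60000 ≈ 20.7000 mm.
Sensor diagonal = √(5.6² + 3.96²) = √47.0416 ≈ 6.8587 mm.
Diagonal AOV on the new format = 2·arctan(6.8587 / (2 × 20.7000)) = 2·arctan(0.16567) ≈ 18.8134°.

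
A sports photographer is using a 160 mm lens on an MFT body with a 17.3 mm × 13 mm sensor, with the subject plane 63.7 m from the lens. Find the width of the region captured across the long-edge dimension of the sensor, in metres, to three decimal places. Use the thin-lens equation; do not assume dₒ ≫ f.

6.870 m

dₒ: 63.7 m = 63700 mm.
Similar triangles through the lens centre give W/dₒ = w/dᵢ; with 1/f = 1/dₒ + 1/dᵢ this gives W = w·(dₒ − f)/f.
W = 17.3 mm × (63700 − 160) / 160 = 17.3 × 397.1250 ≈ 6870.262 mm = 6.87026 m.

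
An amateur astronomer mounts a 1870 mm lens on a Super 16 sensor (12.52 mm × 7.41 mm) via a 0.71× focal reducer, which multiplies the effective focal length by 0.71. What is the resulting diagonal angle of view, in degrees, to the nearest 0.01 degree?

0.63°

Effective focal length f = 1870 × 0.71 = 1327.7 mm.
Sensor diagonal = √(12.52² + 7.41²) = √211.6585 ≈ 14.5485 mm.
α = 2·arctan(14.548 / (2 × 1327.7)) = 2·arctan(0.00548) ≈ 0.6278°.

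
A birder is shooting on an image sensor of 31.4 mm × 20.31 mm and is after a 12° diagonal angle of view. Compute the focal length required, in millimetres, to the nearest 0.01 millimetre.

177.90 mm

Sensor diagonal = √(31.4² + 20.31²) = √1398.4561 ≈ 37.3959 mm.
From α = 2·arctan(d/2f) we get f = d / (2·tan(α/2)).
With d = 37.3959 mm and α/2 = 6°, tan(α/2) ≈ 0.10510, so f ≈ 37.3959 / 0.21021 ≈ 177.8993 mm.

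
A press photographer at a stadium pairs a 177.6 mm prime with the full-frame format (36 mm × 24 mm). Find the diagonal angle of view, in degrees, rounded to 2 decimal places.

13.89°

Sensor diagonal = √(36² + 24²) = √1872.0000 ≈ 43.2666 mm.
Angle of view α = 2·arctan(d/2f) with d = 43.2666 mm and f = 177.6 mm.
d/2f = 0.12181; arctan(0.12181) ≈ 6.9449°, so α ≈ 13.8899°.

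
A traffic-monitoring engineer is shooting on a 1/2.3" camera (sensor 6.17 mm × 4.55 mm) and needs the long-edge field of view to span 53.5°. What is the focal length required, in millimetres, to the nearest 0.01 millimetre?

6.12 mm

From α = 2·arctan(w/2f) we get f = w / (2·tan(α/2)).
With w = 6.17 mm and α/2 = 26.75°, tan(α/2) ≈ 0.50404, so f ≈ 6.17 / 1.00808 ≈ 6.1205 mm.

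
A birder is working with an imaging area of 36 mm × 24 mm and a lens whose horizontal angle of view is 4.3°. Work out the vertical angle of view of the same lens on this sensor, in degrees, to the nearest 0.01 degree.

2.87°

From the horizontal AOV: f = 36 / (2·tan(2.15°)) = 36 / 0.07508 ≈ 479.4604 mm.
Vertical AOV = 2·arctan(24 / (2 × 479.4604)) = 2·arctan(0.02503) ≈ 2.8674°.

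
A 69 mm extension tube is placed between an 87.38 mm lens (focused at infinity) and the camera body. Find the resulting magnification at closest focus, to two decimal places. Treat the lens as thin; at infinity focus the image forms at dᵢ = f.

The tube moves the image plane from f to f + e, so dᵢ = 87.38 + 69 = 156.38 mm. Focus is achieved when 1/f = 1/dₒ + 1/dᵢ, giving dₒ = 1/(1/f − 1/(f+e)).
Magnification m = dᵢ/dₒ = (f+e)·(1/f − 1/(f+e)) = e/f = 69/87.38 ≈ 0.7897.

0.79×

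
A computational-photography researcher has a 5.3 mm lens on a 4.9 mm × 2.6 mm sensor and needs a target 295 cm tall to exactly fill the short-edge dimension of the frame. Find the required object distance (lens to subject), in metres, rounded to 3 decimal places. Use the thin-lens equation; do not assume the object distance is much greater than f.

6.019 m

W: 295 cm = 2950 mm.
Magnification m = h/W = dᵢ/dₒ; combined with 1/f = 1/dₒ + 1/dᵢ this gives dₒ = f·(1 + W/h).
dₒ = 5.3 mm × (1 + 2950/2.6) = 5.3 × 1135.6154 ≈ 6018.762 mm = 6.01876 m.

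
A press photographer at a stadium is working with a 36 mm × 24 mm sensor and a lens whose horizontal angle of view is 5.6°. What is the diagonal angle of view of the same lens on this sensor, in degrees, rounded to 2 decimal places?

From the horizontal AOV: f = 36 / (2·tan(2.8°)) = 36 / 0.09782 ≈ 368.0367 mm.
Sensor diagonal = √(36² + 24²) = √1872.0000 ≈ 43.2666 mm.
Diagonal AOV = 2·arctan(43.2666 / (2 × 368.0367)) = 2·arctan(0.05878) ≈ 6.7280°.

6.73°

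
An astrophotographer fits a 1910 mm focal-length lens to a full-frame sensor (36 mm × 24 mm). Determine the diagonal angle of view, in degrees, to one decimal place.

Sensor diagonal = √(36² + 24²) = √1872.0000 ≈ 43.2666 mm.
Angle of view α = 2·arctan(d/2f) with d = 43.2666 mm and f = 1910 mm.
d/2f = 0.01133; arctan(0.01133) ≈ 0.6489°, so α ≈ 1.2978°.

1.3°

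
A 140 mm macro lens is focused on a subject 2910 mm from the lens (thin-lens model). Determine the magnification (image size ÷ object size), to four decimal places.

Thin lens: 1/f = 1/dₒ + 1/dᵢ → 1/dᵢ = 1/140 − 1/2910 = 0.0067992 mm⁻¹, so dᵢ ≈ 147.0758 mm.
Magnification m = dᵢ/dₒ = 147.0758/2910 ≈ 0.05054.

0.0505×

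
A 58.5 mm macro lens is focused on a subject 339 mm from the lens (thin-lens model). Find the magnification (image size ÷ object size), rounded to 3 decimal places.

0.209×

Thin lens: 1/f = 1/dₒ + 1/dᵢ → 1/dᵢ = 1/58.5 − 1/339 = 0.0141442 mm⁻¹, so dᵢ ≈ 70.7005 mm.
Magnification m = dᵢ/dₒ = 70.7005/339 ≈ 0.20856.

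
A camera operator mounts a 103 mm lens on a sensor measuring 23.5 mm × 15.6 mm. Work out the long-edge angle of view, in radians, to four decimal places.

Angle of view α = 2·arctan(w/2f) with w = 23.5 mm and f = 103 mm.
w/2f = 0.11408; arctan(0.11408) ≈ 0.1136 rad, so α ≈ 0.2272 rad.

0.2272 rad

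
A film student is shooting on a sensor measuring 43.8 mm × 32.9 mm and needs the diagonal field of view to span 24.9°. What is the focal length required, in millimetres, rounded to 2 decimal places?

Sensor diagonal = √(43.8² + 32.9²) = √3000.8500 ≈ 54.7800 mm.
From α = 2·arctan(d/2f) we get f = d / (2·tan(α/2)).
With d = 54.7800 mm and α/2 = 12.45°, tan(α/2) ≈ 0.22078, so f ≈ 54.7800 / 0.44156 ≈ 124.0606 mm.

124.06 mm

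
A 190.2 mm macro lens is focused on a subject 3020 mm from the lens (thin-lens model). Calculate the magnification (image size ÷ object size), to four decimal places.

0.0672×

Thin lens: 1/f = 1/dₒ + 1/dᵢ → 1/dᵢ = 1/190.2 − 1/3020 = 0.0049265 mm⁻¹, so dᵢ ≈ 202.9840 mm.
Magnification m = dᵢ/dₒ = 202.9840/3020 ≈ 0.06721.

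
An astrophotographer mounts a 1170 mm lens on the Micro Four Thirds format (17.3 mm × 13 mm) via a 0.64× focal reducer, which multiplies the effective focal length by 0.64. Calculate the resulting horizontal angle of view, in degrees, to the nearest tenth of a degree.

Effective focal length f = 1170 × 0.64 = 748.8 mm.
α = 2·arctan(17.3 / (2 × 748.8)) = 2·arctan(0.01155) ≈ 1.3237°.

1.3°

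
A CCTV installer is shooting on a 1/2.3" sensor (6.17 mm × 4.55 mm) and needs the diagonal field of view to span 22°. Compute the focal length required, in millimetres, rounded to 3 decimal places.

19.720 mm

Sensor diagonal = √(6.17² + 4.55²) = √58.7714 ≈ 7.6663 mm.
From α = 2·arctan(d/2f) we get f = d / (2·tan(α/2)).
With d = 7.6663 mm and α/2 = 11°, tan(α/2) ≈ 0.19438, so f ≈ 7.6663 / 0.38876 ≈ 19.7197 mm.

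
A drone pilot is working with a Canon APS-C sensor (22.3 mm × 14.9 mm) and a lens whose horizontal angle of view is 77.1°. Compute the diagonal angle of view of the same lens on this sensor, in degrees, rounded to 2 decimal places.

87.56°

From the horizontal AOV: f = 22.3 / (2·tan(38.55°)) = 22.3 / 1.59372 ≈ 13.9924 mm.
Sensor diagonal = √(22.3² + 14.9²) = √719.3000 ≈ 26.8198 mm.
Diagonal AOV = 2·arctan(26.8198 / (2 × 13.9924)) = 2·arctan(0.95837) ≈ 87.5644°.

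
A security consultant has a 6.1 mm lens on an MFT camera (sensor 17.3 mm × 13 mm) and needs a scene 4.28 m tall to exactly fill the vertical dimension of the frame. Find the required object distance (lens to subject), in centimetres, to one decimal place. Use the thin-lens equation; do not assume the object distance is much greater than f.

W: 4.28 m = 4280 mm.
Magnification m = h/W = dᵢ/dₒ; combined with 1/f = 1/dₒ + 1/dᵢ this gives dₒ = f·(1 + W/h).
dₒ = 6.1 mm × (1 + 4280/13) = 6.1 × 330.2308 ≈ 2014.408 mm = 201.441 cm.

201.4 cm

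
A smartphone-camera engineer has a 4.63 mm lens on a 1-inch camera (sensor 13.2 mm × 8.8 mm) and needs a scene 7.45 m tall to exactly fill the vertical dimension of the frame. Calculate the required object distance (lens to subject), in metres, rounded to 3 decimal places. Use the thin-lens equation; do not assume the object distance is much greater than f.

W: 7.45 m = 7450 mm.
Magnification m = h/W = dᵢ/dₒ; combined with 1/f = 1/dₒ + 1/dᵢ this gives dₒ = f·(1 + W/h).
dₒ = 4.63 mm × (1 + 7450/8.8) = 4.63 × 847.5909 ≈ 3924.346 mm = 3.92435 m.

3.924 m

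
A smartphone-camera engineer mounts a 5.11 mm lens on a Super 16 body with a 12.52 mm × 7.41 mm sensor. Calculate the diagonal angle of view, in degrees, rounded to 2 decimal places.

109.83°

Sensor diagonal = √(12.52² + 7.41²) = √211.6585 ≈ 14.5485 mm.
Angle of view α = 2·arctan(d/2f) with d = 14.5485 mm and f = 5.11 mm.
d/2f = 1.42353; arctan(1.42353) ≈ 54.9128°, so α ≈ 109.8256°.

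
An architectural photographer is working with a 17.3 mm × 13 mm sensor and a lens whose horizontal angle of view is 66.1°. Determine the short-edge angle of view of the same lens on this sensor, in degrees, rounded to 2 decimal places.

52.11°

From the horizontal AOV: f = 17.3 / (2·tan(33.05°)) = 17.3 / 1.30130 ≈ 13.2944 mm.
Short-edge AOV = 2·arctan(13 / (2 × 13.2944)) = 2·arctan(0.48893) ≈ 52.1105°.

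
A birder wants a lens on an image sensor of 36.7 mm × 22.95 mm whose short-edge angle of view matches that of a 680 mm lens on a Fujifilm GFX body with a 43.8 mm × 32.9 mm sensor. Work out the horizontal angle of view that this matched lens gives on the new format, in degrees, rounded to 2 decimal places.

Equal short-edge AOV ⇒ f₂ = f₁ · 22.95/32.9 = 680 × 0.69757 ≈ 474.3465 mm.
Horizontal AOV on the new format = 2·arctan(36.7 / (2 × 474.3465)) = 2·arctan(0.03868) ≈ 4.4307°.

4.43°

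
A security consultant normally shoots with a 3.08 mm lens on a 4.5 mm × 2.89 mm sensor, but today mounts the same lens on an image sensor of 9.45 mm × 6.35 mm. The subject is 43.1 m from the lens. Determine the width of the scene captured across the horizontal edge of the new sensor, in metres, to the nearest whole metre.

132 m

The focal length stays 3.08 mm; the relevant sensor dimension is now w = 9.45 mm. Object distance dₒ = 43.1 m = 43100 mm.
Thin-lens field width W = w·(dₒ − f)/f = 9.45 × (43100 − 3.08)/3.08 ≈ 132229.186 mm = 132.229 m.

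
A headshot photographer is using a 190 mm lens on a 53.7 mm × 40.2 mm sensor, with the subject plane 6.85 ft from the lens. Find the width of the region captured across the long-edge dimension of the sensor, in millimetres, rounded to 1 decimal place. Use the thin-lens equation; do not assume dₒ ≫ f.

536.4 mm

dₒ: 6.85 ft × 304.8 mm/ft = 2087.88 mm.
Similar triangles through the lens centre give W/dₒ = w/dᵢ; with 1/f = 1/dₒ + 1/dᵢ this gives W = w·(dₒ − f)/f.
W = 53.7 mm × (2087.88 − 190) / 190 = 53.7 × 9.9888 ≈ 536.401 mm.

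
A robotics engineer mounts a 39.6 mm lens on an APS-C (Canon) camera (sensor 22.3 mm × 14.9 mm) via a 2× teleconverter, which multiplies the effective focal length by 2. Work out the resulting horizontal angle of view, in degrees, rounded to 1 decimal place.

Effective focal length f = 39.6 × 2 = 79.2 mm.
α = 2·arctan(22.3 / (2 × 79.2)) = 2·arctan(0.14078) ≈ 16.0272°.

16.0°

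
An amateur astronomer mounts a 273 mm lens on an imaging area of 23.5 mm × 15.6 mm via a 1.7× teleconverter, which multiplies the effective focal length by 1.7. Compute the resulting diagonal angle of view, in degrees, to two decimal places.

3.48°

Effective focal length f = 273 × 1.7 = 464.1 mm.
Sensor diagonal = √(23.5² + 15.6²) = √795.6100 ≈ 28.2066 mm.
α = 2·arctan(28.207 / (2 × 464.1)) = 2·arctan(0.03039) ≈ 3.4812°.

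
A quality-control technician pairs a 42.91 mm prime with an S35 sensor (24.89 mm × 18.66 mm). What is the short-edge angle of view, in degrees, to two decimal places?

24.53°

Angle of view α = 2·arctan(h/2f) with h = 18.66 mm and f = 42.91 mm.
h/2f = 0.21743; arctan(0.21743) ≈ 12.2670°, so α ≈ 24.5340°.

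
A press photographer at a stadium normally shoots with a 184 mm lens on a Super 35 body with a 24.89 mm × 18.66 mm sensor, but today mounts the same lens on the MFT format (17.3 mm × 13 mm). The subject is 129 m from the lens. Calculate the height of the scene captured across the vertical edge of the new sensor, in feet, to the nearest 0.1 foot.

The focal length stays 184 mm; the relevant sensor dimension is now h = 13 mm. Object distance dₒ = 129 m = 129000 mm.
Thin-lens field height W = h·(dₒ − f)/f = 13 × (129000 − 184)/184 ≈ 9101.130 mm = 9101.130/304.8 ft = 29.8594 ft.

29.9 ft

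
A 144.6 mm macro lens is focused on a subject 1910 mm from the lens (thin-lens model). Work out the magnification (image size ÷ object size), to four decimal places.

0.0819×

Thin lens: 1/f = 1/dₒ + 1/dᵢ → 1/dᵢ = 1/144.6 − 1/1910 = 0.0063921 mm⁻¹, so dᵢ ≈ 156.4439 mm.
Magnification m = dᵢ/dₒ = 156.4439/1910 ≈ 0.08191.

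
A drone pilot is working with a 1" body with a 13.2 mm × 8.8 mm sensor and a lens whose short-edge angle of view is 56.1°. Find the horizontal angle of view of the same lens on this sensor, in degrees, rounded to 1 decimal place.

From the short-edge AOV: f = 8.8 / (2·tan(28.05°)) = 8.8 / 1.06566 ≈ 8.2578 mm.
Horizontal AOV = 2·arctan(13.2 / (2 × 8.2578)) = 2·arctan(0.79924) ≈ 77.2668°.

77.3°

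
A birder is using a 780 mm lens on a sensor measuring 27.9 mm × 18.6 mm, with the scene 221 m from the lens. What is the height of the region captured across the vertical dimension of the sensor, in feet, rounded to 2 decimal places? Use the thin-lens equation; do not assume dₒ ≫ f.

17.23 ft

dₒ: 221 m = 221000 mm.
Similar triangles through the lens centre give W/dₒ = h/dᵢ; with 1/f = 1/dₒ + 1/dᵢ this gives W = h·(dₒ − f)/f.
W = 18.6 mm × (221000 − 780) / 780 = 18.6 × 282.3333 ≈ 5251.400 mm = 5251.400/304.8 ft = 17.229 ft.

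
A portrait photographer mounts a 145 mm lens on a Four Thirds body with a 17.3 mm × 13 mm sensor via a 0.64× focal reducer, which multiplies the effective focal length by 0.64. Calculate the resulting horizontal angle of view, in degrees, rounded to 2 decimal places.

10.65°

Effective focal length f = 145 × 0.64 = 92.8 mm.
α = 2·arctan(17.3 / (2 × 92.8)) = 2·arctan(0.09321) ≈ 10.6504°.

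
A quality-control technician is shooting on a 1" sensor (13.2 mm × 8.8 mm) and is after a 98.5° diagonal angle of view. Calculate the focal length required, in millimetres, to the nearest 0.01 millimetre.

Sensor diagonal = √(13.2² + 8.8²) = √251.6800 ≈ 15.8644 mm.
From α = 2·arctan(d/2f) we get f = d / (2·tan(α/2)).
With d = 15.8644 mm and α/2 = 49.25°, tan(α/2) ≈ 1.16056, so f ≈ 15.8644 / 2.32111 ≈ 6.8348 mm.

6.83 mm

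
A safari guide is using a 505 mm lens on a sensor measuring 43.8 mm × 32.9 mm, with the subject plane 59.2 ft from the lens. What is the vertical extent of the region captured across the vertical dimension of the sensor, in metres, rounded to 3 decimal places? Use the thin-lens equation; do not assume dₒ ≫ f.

dₒ: 59.2 ft × 304.8 mm/ft = 18044.16 mm.
Similar triangles through the lens centre give W/dₒ = h/dᵢ; with 1/f = 1/dₒ + 1/dᵢ this gives W = h·(dₒ − f)/f.
W = 32.9 mm × (18044.2 − 505) / 505 = 32.9 × 34.7310 ≈ 1142.650 mm = 1.14265 m.

1.143 m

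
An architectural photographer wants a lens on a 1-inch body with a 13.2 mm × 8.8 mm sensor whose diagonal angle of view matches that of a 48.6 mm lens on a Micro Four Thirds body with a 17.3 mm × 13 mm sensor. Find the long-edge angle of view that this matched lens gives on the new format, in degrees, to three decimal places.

Sensor diagonal = √(17.3² + 13²) = √468.2900 ≈ 21.6400 mm.
Sensor diagonal = √(13.2² + 8.8²) = √251.6800 ≈ 15.8644 mm.
Equal diagonal AOV ⇒ f₂ = f₁ · 15.8644/21.6400 = 48.6 × 0.73311 ≈ 35.6290 mm.
Long-edge AOV on the new format = 2·arctan(13.2 / (2 × 35.6290)) = 2·arctan(0.18524) ≈ 20.9893°.

20.989°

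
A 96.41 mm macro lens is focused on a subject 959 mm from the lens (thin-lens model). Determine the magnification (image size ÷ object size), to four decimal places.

0.1118×

Thin lens: 1/f = 1/dₒ + 1/dᵢ → 1/dᵢ = 1/96.41 − 1/959 = 0.0093296 mm⁻¹, so dᵢ ≈ 107.1856 mm.
Magnification m = dᵢ/dₒ = 107.1856/959 ≈ 0.11177.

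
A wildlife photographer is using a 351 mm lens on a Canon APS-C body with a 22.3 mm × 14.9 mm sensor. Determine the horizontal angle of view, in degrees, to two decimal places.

3.64°

Angle of view α = 2·arctan(w/2f) with w = 22.3 mm and f = 351 mm.
w/2f = 0.03177; arctan(0.03177) ≈ 1.8195°, so α ≈ 3.6389°.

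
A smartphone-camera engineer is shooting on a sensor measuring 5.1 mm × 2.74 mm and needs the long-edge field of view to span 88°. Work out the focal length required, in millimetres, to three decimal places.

2.641 mm

From α = 2·arctan(w/2f) we get f = w / (2·tan(α/2)).
With w = 5.1 mm and α/2 = 44°, tan(α/2) ≈ 0.96569, so f ≈ 5.1 / 1.93138 ≈ 2.6406 mm.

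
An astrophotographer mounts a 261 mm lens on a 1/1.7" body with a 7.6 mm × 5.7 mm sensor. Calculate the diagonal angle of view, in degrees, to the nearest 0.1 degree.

2.1°

Sensor diagonal = √(7.6² + 5.7²) = √90.2500 ≈ 9.5000 mm.
Angle of view α = 2·arctan(d/2f) with d = 9.5000 mm and f = 261 mm.
d/2f = 0.01820; arctan(0.01820) ≈ 1.0426°, so α ≈ 2.0852°.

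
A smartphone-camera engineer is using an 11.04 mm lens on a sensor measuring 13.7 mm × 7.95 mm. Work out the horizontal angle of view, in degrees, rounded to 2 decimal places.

63.64°

Angle of view α = 2·arctan(w/2f) with w = 13.7 mm and f = 11.04 mm.
w/2f = 0.62047; arctan(0.62047) ≈ 31.8184°, so α ≈ 63.6368°.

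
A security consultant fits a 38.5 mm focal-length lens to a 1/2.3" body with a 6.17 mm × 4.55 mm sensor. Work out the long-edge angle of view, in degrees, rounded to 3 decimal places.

9.163°

Angle of view α = 2·arctan(w/2f) with w = 6.17 mm and f = 38.5 mm.
w/2f = 0.08013; arctan(0.08013) ≈ 4.5813°, so α ≈ 9.1626°.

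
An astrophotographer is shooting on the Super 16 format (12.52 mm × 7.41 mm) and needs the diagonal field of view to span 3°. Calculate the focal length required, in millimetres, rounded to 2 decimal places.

Sensor diagonal = √(12.52² + 7.41²) = √211.6585 ≈ 14.5485 mm.
From α = 2·arctan(d/2f) we get f = d / (2·tan(α/2)).
With d = 14.5485 mm and α/2 = 1.5°, tan(α/2) ≈ 0.02619, so f ≈ 14.5485 / 0.05237 ≈ 277.7922 mm.

277.79 mm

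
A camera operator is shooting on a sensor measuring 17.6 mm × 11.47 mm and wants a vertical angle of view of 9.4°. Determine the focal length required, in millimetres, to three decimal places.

69.756 mm

From α = 2·arctan(h/2f) we get f = h / (2·tan(α/2)).
With h = 11.47 mm and α/2 = 4.7°, tan(α/2) ≈ 0.08221, so f ≈ 11.47 / 0.16443 ≈ 69.7562 mm.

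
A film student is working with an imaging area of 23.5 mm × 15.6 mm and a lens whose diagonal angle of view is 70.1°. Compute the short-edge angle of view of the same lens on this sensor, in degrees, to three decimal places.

Sensor diagonal = √(23.5² + 15.6²) = √795.6100 ≈ 28.2066 mm.
From the diagonal AOV: f = 28.2066 / (2·tan(35.05°)) = 28.2066 / 1.40302 ≈ 20.1042 mm.
Short-edge AOV = 2·arctan(15.6 / (2 × 20.1042)) = 2·arctan(0.38798) ≈ 42.4104°.

42.410°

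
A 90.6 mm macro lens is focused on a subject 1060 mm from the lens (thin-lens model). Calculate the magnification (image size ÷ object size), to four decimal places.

Thin lens: 1/f = 1/dₒ + 1/dᵢ → 1/dᵢ = 1/90.6 − 1/1060 = 0.0100941 mm⁻¹, so dᵢ ≈ 99.0675 mm.
Magnification m = dᵢ/dₒ = 99.0675/1060 ≈ 0.09346.

0.0935×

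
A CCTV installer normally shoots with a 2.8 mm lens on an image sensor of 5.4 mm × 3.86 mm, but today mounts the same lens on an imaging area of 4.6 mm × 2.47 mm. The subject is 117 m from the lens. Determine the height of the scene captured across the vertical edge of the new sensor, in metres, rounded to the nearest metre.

The focal length stays 2.8 mm; the relevant sensor dimension is now h = 2.47 mm. Object distance dₒ = 117 m = 117000 mm.
Thin-lens field height W = h·(dₒ − f)/f = 2.47 × (117000 − 2.8)/2.8 ≈ 103208.244 mm = 103.208 m.

103 m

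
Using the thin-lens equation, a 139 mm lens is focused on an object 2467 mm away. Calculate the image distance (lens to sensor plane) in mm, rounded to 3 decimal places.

147.299 mm

1/dᵢ = 1/f − 1/dₒ = 1/139 − 1/2467 = 0.0067889 mm⁻¹.
dᵢ = 1/0.0067889 ≈ 147.2994 mm.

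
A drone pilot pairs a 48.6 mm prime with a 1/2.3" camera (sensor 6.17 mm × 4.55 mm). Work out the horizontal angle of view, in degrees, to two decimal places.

Angle of view α = 2·arctan(w/2f) with w = 6.17 mm and f = 48.6 mm.
w/2f = 0.06348; arctan(0.06348) ≈ 3.6321°, so α ≈ 7.2642°.

7.26°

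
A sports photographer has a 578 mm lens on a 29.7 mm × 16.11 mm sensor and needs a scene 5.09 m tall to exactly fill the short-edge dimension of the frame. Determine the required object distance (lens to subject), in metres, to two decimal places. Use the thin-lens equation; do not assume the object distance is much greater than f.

183.20 m

W: 5.09 m = 5090 mm.
Magnification m = h/W = dᵢ/dₒ; combined with 1/f = 1/dₒ + 1/dᵢ this gives dₒ = f·(1 + W/h).
dₒ = 578 mm × (1 + 5090/16.11) = 578 × 316.9528 ≈ 183198.732 mm = 183.199 m.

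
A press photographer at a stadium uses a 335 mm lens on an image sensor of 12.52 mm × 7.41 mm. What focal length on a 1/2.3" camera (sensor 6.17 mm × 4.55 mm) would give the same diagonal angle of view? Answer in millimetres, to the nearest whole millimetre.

Sensor diagonal = √(12.52² + 7.41²) = √211.6585 ≈ 14.5485 mm.
Sensor diagonal = √(6.17² + 4.55²) = √58.7714 ≈ 7.6663 mm.
Equal angle of view means equal diagonal/f ratio, so f₂ = f₁ · (diagonal₂/diagonal₁) = 335 × 7.6663/14.5485.
f₂ = 335 × 0.52694 ≈ 176.527 mm.

177 mm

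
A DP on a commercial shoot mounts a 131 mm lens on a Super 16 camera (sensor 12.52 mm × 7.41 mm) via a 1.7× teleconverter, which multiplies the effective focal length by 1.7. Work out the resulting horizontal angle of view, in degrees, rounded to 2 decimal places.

Effective focal length f = 131 × 1.7 = 222.7 mm.
α = 2·arctan(12.52 / (2 × 222.7)) = 2·arctan(0.02811) ≈ 3.2203°.

3.22°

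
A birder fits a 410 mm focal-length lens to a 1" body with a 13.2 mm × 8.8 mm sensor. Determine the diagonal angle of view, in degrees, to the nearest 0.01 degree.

2.22°

Sensor diagonal = √(13.2² + 8.8²) = √251.6800 ≈ 15.8644 mm.
Angle of view α = 2·arctan(d/2f) with d = 15.8644 mm and f = 410 mm.
d/2f = 0.01935; arctan(0.01935) ≈ 1.1084°, so α ≈ 2.2167°.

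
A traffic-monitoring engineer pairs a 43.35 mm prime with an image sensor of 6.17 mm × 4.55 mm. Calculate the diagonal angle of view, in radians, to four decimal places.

0.1764 rad

Sensor diagonal = √(6.17² + 4.55²) = √58.7714 ≈ 7.6663 mm.
Angle of view α = 2·arctan(d/2f) with d = 7.6663 mm and f = 43.35 mm.
d/2f = 0.08842; arctan(0.08842) ≈ 0.0882 rad, so α ≈ 0.1764 rad.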